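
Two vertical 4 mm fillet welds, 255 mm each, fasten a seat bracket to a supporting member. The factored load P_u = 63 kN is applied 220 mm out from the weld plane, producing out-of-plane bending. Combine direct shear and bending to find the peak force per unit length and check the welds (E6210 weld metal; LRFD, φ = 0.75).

E62XX → F_EXX = 620 MPa.
L_w = 2 × 255 = 510 mm; section modulus (unit throat) S = 2 × L²/6 = 21680 mm².
Direct shear f_v = P/L_w = 63×10³/510 = 123.5 N/mm.
Moment M = P × e = 63×10³ × 220 = 13860000 N·mm; bending f_b = M/S = 639.4 N/mm.
f_max = √(f_v² + f_b²) = √(123.5² + 639.4²) = 651.3 N/mm.
φr_n = 0.75 × 0.6 × 620 × (0.707 × 4) = 789 N/mm → adequate.

f_max ≈ 651 N/mm; adequate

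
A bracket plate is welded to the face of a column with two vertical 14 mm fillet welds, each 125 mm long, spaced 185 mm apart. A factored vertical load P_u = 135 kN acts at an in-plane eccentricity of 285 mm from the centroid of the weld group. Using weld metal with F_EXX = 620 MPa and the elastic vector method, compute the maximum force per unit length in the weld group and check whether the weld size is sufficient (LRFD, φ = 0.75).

Total weld length L_w = 250 mm. Treat welds as unit-width lines.
Polar moment about centroid: J = 2[d³/12 + d(b/2)²] = 2[125³/12 + 125×92.5²] = 2465000 mm³.
Direct shear f_v = P/L_w = 135×10³ / 250 = 540 N/mm (vertical).
Torsion M = P·e = 135×10³ × 285 = 38475000 N·mm.
Critical point at (x, y) = (92.5, 62.5) from centroid. f_tx = M·y/J = 975.7 N/mm; f_ty = M·x/J = 1444 N/mm.
Resultant f_max = √[f_tx² + (f_v + f_ty)²] = √[975.7² + (540 + 1444)²] = 2211 N/mm.
Capacity per unit length: φr_n = 0.75 × 0.6 × 620 × (0.707 × 14) = 2762 N/mm.
2211 ≤ 2762 → adequate.

f_max ≈ 2210 N/mm; adequate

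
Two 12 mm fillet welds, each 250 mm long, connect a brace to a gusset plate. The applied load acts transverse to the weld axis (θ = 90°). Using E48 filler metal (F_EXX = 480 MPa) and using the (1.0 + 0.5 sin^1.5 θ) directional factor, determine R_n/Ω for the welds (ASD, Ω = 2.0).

R_n/Ω ≈ 916 kN

t_e = 0.707 × 12 = 8.484 mm; A_we = 8.484 × 500 = 4242 mm².
Directional factor: 1.0 + 0.5 sin^1.5(90°) = 1.5.
F_nw = 0.6 × 480 × 1.5 = 432 MPa.
R_n/Ω = (432 × 4242) / 2.0 × 10⁻³ = 916.3 kN.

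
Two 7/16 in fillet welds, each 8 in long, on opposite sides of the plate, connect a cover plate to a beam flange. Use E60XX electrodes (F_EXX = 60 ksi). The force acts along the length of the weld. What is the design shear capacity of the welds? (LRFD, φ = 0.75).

φR_n ≈ 134 kip

Effective throat t_e = 0.707 × 0.4375 = 0.3093 in.
Total length L = 16 in; A_we = 0.3093 × 16 = 4.949 in².
F_nw = 0.6 F_EXX = 0.6 × 60 = 36 ksi.
φR_n = 0.75 × 36 × 4.949 = 133.6 kip.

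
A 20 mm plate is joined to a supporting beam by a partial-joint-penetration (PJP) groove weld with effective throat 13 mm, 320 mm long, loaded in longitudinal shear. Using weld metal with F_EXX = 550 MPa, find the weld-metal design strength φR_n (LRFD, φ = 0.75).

φR_n ≈ 1030 kN

Effective throat (given) t_e = 13 mm.
A_we = 13 × 320 = 4160 mm².
F_nw = 0.6 F_EXX = 330 MPa.
φR_n = 0.75 × 330 × 4160 × 10⁻³ = 1030 kN.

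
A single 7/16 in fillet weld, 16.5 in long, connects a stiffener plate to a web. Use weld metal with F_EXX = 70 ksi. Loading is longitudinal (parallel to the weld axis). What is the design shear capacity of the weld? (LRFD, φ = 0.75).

Effective throat t_e = 0.707 × 0.4375 = 0.3093 in.
Total length L = 16.5 in; A_we = 0.3093 × 16.5 = 5.104 in².
F_nw = 0.6 F_EXX = 0.6 × 70 = 42 ksi.
φR_n = 0.75 × 42 × 5.104 = 160.8 kips.

φR_n ≈ 161 kips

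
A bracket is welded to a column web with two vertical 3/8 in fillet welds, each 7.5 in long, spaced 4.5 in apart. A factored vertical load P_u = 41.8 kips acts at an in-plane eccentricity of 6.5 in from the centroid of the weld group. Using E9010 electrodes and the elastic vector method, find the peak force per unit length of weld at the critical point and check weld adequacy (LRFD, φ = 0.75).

E90XX → F_EXX = 90 ksi.
Total weld length L_w = 15 in. Treat welds as unit-width lines.
Polar moment about centroid: J = 2[d³/12 + d(b/2)²] = 2[7.5³/12 + 7.5×2.25²] = 146.2 in³.
Direct shear f_v = P/L_w = 41.8 / 15 = 2.787 kip/in (vertical).
Torsion M = P·e = 41.8 × 6.5 = 271.7 kip·in.
Critical point at (x, y) = (2.25, 3.75) from centroid. f_tx = M·y/J = 6.967 kip/in; f_ty = M·x/J = 4.18 kip/in.
Resultant f_max = √[f_tx² + (f_v + f_ty)²] = √[6.967² + (2.787 + 4.18)²] = 9.852 kip/in.
Capacity per unit length: φr_n = 0.75 × 0.6 × 90 × (0.707 × 0.375) = 10.74 kip/in.
9.852 ≤ 10.74 → adequate.

f_max ≈ 9.85 kip/in; adequate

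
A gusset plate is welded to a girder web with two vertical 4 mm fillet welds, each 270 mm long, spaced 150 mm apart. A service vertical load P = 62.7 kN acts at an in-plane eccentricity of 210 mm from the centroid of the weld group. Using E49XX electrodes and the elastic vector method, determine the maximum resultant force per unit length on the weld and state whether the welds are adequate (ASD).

f_max ≈ 392 N/mm; adequate

E49XX → F_EXX = 490 MPa.
Total weld length L_w = 540 mm. Treat welds as unit-width lines.
Polar moment about centroid: J = 2[d³/12 + d(b/2)²] = 2[270³/12 + 270×75²] = 6318000 mm³.
Direct shear f_v = P/L_w = 62.7×10³ / 540 = 116.1 N/mm (vertical).
Torsion M = P·e = 62.7×10³ × 210 = 13167000 N·mm.
Critical point at (x, y) = (75, 135) from centroid. f_tx = M·y/J = 281.3 N/mm; f_ty = M·x/J = 156.3 N/mm.
Resultant f_max = √[f_tx² + (f_v + f_ty)²] = √[281.3² + (116.1 + 156.3)²] = 391.6 N/mm.
Capacity per unit length: r_n/Ω = (1/2.0) × 0.6 × 490 × (0.707 × 4) = 415.7 N/mm.
391.6 ≤ 415.7 → adequate.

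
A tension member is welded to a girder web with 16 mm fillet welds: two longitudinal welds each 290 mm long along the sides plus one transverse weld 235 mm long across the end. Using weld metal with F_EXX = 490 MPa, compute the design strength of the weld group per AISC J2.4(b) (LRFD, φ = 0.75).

t_e = 0.707 × 16 = 11.31 mm.
R_nwl = 0.6 × 490 × 11.31 × 580 × 10⁻³ = 1929 kN (longitudinal, 2 welds).
R_nwt = 0.6 × 490 × 11.31 × 235 × 10⁻³ = 781.5 kN (transverse, base value).
(i) R_nwl + R_nwt = 2710 kN; (ii) 0.85 R_nwl + 1.5 R_nwt = 2812 kN.
R_n = max = 2812 kN [governs: (ii)]; φR_n = 2109 kN.

φR_n ≈ 2110 kN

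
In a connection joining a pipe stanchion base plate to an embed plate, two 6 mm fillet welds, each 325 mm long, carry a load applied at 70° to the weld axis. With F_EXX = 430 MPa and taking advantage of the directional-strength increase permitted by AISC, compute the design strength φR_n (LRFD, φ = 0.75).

φR_n ≈ 777 kN

t_e = 0.707 × 6 = 4.242 mm; A_we = 4.242 × 650 = 2757 mm².
Directional factor: 1.0 + 0.5 sin^1.5(70°) = 1.455.
F_nw = 0.6 × 430 × 1.455 = 375.5 MPa.
φR_n = 0.75 × 375.5 × 2757 × 10⁻³ = 776.5 kN.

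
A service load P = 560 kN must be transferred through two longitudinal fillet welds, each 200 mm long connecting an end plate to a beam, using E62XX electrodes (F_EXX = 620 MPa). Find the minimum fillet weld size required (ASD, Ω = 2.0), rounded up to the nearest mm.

w = 11 mm

Total weld length L = 400 mm.
Required throat t_e = P × Ω / (0.6 F_EXX × L) = 560 × 2.0 / (0.6 × 620 × 400 × 10⁻³) = 7.527 mm.
Required leg w = t_e / 0.707 = 10.65 mm → use 11 mm.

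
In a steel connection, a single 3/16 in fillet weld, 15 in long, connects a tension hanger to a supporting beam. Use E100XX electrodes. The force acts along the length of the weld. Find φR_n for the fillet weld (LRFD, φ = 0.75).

φR_n ≈ 89.5 kip

E100XX → F_EXX = 100 ksi.
Effective throat t_e = 0.707 × 0.1875 = 0.1326 in.
Total length L = 15 in; A_we = 0.1326 × 15 = 1.988 in².
F_nw = 0.6 F_EXX = 0.6 × 100 = 60 ksi.
φR_n = 0.75 × 60 × 1.988 = 89.48 kip.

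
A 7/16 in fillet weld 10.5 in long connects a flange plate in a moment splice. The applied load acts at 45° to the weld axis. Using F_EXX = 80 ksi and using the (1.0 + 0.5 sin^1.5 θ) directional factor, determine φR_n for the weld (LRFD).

t_e = 0.707 × 0.4375 = 0.3093 in; A_we = 0.3093 × 10.5 = 3.248 in².
Directional factor: 1.0 + 0.5 sin^1.5(45°) = 1.297.
F_nw = 0.6 × 80 × 1.297 = 62.27 ksi.
φR_n = 0.75 × 62.27 × 3.248 = 151.7 kips.

φR_n ≈ 152 kips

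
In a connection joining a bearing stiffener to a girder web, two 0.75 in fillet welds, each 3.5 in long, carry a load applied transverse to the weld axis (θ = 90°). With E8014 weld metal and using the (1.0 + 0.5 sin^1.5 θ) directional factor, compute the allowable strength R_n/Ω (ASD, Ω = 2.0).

E80XX → F_EXX = 80 ksi.
t_e = 0.707 × 0.75 = 0.5302 in; A_we = 0.5302 × 7 = 3.712 in².
Directional factor: 1.0 + 0.5 sin^1.5(90°) = 1.5.
F_nw = 0.6 × 80 × 1.5 = 72 ksi.
R_n/Ω = (72 × 3.712) / 2.0 = 133.6 kip.

R_n/Ω ≈ 134 kip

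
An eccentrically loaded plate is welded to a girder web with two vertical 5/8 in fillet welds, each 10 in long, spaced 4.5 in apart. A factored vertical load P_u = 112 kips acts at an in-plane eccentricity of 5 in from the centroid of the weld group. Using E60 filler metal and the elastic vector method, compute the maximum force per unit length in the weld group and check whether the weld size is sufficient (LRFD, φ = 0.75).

f_max ≈ 14.7 kip/in; NOT adequate

E60XX → F_EXX = 60 ksi.
Total weld length L_w = 20 in. Treat welds as unit-width lines.
Polar moment about centroid: J = 2[d³/12 + d(b/2)²] = 2[10³/12 + 10×2.25²] = 267.9 in³.
Direct shear f_v = P/L_w = 112 / 20 = 5.6 kip/in (vertical).
Torsion M = P·e = 112 × 5 = 560 kip·in.
Critical point at (x, y) = (2.25, 5) from centroid. f_tx = M·y/J = 10.45 kip/in; f_ty = M·x/J = 4.703 kip/in.
Resultant f_max = √[f_tx² + (f_v + f_ty)²] = √[10.45² + (5.6 + 4.703)²] = 14.68 kip/in.
Capacity per unit length: φr_n = 0.75 × 0.6 × 60 × (0.707 × 0.625) = 11.93 kip/in.
14.68 > 11.93 → NOT adequate.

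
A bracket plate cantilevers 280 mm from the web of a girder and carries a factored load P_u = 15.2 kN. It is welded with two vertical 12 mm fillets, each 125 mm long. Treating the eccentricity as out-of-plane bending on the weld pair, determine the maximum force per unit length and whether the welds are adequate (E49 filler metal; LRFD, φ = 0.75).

f_max ≈ 819 N/mm; adequate

E49XX → F_EXX = 490 MPa.
L_w = 2 × 125 = 250 mm; section modulus (unit throat) S = 2 × L²/6 = 5208 mm².
Direct shear f_v = P/L_w = 15.2×10³/250 = 60.8 N/mm.
Moment M = P × e = 15.2×10³ × 280 = 4256000 N·mm; bending f_b = M/S = 817.2 N/mm.
f_max = √(f_v² + f_b²) = √(60.8² + 817.2²) = 819.4 N/mm.
φr_n = 0.75 × 0.6 × 490 × (0.707 × 12) = 1871 N/mm → adequate.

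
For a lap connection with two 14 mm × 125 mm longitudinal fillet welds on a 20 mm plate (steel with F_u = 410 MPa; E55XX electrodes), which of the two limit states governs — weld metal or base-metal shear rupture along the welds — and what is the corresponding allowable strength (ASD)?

R_n/Ω ≈ 408 kN (weld metal governs)

E55XX → F_EXX = 550 MPa.
t_e = 0.707 × 14 = 9.898 mm; L = 250 mm.
Weld metal: R_n/Ω = (1/2.0) × 0.6 × 550 × 9.898 × 250 × 10⁻³ = 408.3 kN.
Base metal (shear rupture): R_n/Ω = (1/2.0) × 0.6 × 410 × 20 × 250 × 10⁻³ = 615 kN.
Governing: weld metal.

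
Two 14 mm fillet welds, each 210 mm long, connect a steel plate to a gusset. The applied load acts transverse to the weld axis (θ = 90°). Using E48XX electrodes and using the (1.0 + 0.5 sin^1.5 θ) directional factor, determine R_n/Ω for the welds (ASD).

R_n/Ω ≈ 898 kN

E48XX → F_EXX = 480 MPa.
t_e = 0.707 × 14 = 9.898 mm; A_we = 9.898 × 420 = 4157 mm².
Directional factor: 1.0 + 0.5 sin^1.5(90°) = 1.5.
F_nw = 0.6 × 480 × 1.5 = 432 MPa.
R_n/Ω = (432 × 4157) / 2.0 × 10⁻³ = 897.9 kN.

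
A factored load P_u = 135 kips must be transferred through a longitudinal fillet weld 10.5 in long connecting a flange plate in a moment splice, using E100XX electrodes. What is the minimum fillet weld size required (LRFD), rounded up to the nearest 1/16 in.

w = 7/16 in

E100XX → F_EXX = 100 ksi.
Total weld length L = 10.5 in.
Required throat t_e = P_u / (φ × 0.6 F_EXX × L) = 135 / (0.75 × 0.6 × 100 × 10.5) = 0.2857 in.
Required leg w = t_e / 0.707 = 0.4041 in → use 7/16 in.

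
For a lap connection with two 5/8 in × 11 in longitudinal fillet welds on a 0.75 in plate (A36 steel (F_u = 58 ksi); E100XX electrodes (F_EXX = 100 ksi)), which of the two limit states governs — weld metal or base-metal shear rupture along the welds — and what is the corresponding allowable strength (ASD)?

t_e = 0.707 × 0.625 = 0.4419 in; L = 22 in.
Weld metal: R_n/Ω = (1/2.0) × 0.6 × 100 × 0.4419 × 22 = 291.6 kip.
Base metal (shear rupture): R_n/Ω = (1/2.0) × 0.6 × 58 × 0.75 × 22 = 287.1 kip.
Governing: base-metal shear rupture.

R_n/Ω ≈ 287 kip (base-metal shear rupture governs)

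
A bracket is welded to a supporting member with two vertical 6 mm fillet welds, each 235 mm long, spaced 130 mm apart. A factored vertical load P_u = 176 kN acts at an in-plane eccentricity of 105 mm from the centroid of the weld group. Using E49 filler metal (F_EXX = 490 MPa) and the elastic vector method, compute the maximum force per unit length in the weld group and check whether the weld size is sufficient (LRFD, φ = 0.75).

Total weld length L_w = 470 mm. Treat welds as unit-width lines.
Polar moment about centroid: J = 2[d³/12 + d(b/2)²] = 2[235³/12 + 235×65²] = 4149000 mm³.
Direct shear f_v = P/L_w = 176×10³ / 470 = 374.5 N/mm (vertical).
Torsion M = P·e = 176×10³ × 105 = 18480000 N·mm.
Critical point at (x, y) = (65, 117.5) from centroid. f_tx = M·y/J = 523.4 N/mm; f_ty = M·x/J = 289.5 N/mm.
Resultant f_max = √[f_tx² + (f_v + f_ty)²] = √[523.4² + (374.5 + 289.5)²] = 845.5 N/mm.
Capacity per unit length: φr_n = 0.75 × 0.6 × 490 × (0.707 × 6) = 935.4 N/mm.
845.5 ≤ 935.4 → adequate.

f_max ≈ 845 N/mm; adequate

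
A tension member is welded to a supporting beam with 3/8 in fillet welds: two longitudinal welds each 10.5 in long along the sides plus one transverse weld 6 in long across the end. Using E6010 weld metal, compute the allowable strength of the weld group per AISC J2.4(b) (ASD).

E60XX → F_EXX = 60 ksi.
t_e = 0.707 × 0.375 = 0.2651 in.
R_nwl = 0.6 × 60 × 0.2651 × 21 = 200.4 kips (longitudinal, 2 welds).
R_nwt = 0.6 × 60 × 0.2651 × 6 = 57.27 kips (transverse, base value).
(i) R_nwl + R_nwt = 257.7 kips; (ii) 0.85 R_nwl + 1.5 R_nwt = 256.3 kips.
R_n = max = 257.7 kips [governs: (i)]; R_n/Ω = 128.9 kips.

R_n/Ω ≈ 129 kips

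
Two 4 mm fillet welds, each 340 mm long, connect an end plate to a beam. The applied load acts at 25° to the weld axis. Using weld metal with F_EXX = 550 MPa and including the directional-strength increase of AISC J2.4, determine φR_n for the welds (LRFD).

t_e = 0.707 × 4 = 2.828 mm; A_we = 2.828 × 680 = 1923 mm².
Directional factor: 1.0 + 0.5 sin^1.5(25°) = 1.137.
F_nw = 0.6 × 550 × 1.137 = 375.3 MPa.
φR_n = 0.75 × 375.3 × 1923 × 10⁻³ = 541.3 kN.

φR_n ≈ 541 kN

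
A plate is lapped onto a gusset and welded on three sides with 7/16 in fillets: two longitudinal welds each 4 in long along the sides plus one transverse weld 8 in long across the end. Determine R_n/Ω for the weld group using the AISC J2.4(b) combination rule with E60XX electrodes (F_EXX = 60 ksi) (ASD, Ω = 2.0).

R_n/Ω ≈ 105 kip

t_e = 0.707 × 0.4375 = 0.3093 in.
R_nwl = 0.6 × 60 × 0.3093 × 8 = 89.08 kip (longitudinal, 2 welds).
R_nwt = 0.6 × 60 × 0.3093 × 8 = 89.08 kip (transverse, base value).
(i) R_nwl + R_nwt = 178.2 kip; (ii) 0.85 R_nwl + 1.5 R_nwt = 209.3 kip.
R_n = max = 209.3 kip [governs: (ii)]; R_n/Ω = 104.7 kip.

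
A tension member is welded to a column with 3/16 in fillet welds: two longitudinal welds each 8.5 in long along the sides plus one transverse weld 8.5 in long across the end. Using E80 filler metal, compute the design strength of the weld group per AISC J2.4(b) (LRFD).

E80XX → F_EXX = 80 ksi.
t_e = 0.707 × 0.1875 = 0.1326 in.
R_nwl = 0.6 × 80 × 0.1326 × 17 = 108.2 kips (longitudinal, 2 welds).
R_nwt = 0.6 × 80 × 0.1326 × 8.5 = 54.09 kips (transverse, base value).
(i) R_nwl + R_nwt = 162.3 kips; (ii) 0.85 R_nwl + 1.5 R_nwt = 173.1 kips.
R_n = max = 173.1 kips [governs: (ii)]; φR_n = 129.8 kips.

φR_n ≈ 130 kips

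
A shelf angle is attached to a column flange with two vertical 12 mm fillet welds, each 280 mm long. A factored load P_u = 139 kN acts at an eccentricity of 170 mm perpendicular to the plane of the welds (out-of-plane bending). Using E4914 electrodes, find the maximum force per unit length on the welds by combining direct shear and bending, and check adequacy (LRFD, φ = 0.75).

f_max ≈ 938 N/mm; adequate

E49XX → F_EXX = 490 MPa.
L_w = 2 × 280 = 560 mm; section modulus (unit throat) S = 2 × L²/6 = 26130 mm².
Direct shear f_v = P/L_w = 139×10³/560 = 248.2 N/mm.
Moment M = P × e = 139×10³ × 170 = 23630000 N·mm; bending f_b = M/S = 904.2 N/mm.
f_max = √(f_v² + f_b²) = √(248.2² + 904.2²) = 937.7 N/mm.
φr_n = 0.75 × 0.6 × 490 × (0.707 × 12) = 1871 N/mm → adequate.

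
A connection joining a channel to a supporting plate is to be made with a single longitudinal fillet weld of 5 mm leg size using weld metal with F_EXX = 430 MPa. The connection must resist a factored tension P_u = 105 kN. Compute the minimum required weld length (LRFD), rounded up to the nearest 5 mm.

Throat t_e = 0.707 × 5 = 3.535 mm.
φr_n = 0.75 × 0.6 × 430 × 3.535 × 10⁻³ = 0.684 kN/mm.
L_req = P_u / φr_n = 105 / 0.684 = 153.5 mm total.
Round up → use L = 155 mm.

L = 155 mm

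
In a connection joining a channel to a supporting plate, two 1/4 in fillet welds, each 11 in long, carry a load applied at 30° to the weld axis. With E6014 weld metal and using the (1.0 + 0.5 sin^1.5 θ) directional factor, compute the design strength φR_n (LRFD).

φR_n ≈ 124 kips

E60XX → F_EXX = 60 ksi.
t_e = 0.707 × 0.25 = 0.1767 in; A_we = 0.1767 × 22 = 3.888 in².
Directional factor: 1.0 + 0.5 sin^1.5(30°) = 1.177.
F_nw = 0.6 × 60 × 1.177 = 42.36 ksi.
φR_n = 0.75 × 42.36 × 3.888 = 123.5 kips.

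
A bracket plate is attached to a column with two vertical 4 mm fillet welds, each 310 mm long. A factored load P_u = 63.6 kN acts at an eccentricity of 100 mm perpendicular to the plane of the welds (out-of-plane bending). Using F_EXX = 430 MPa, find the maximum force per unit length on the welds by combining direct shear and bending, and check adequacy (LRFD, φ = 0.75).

L_w = 2 × 310 = 620 mm; section modulus (unit throat) S = 2 × L²/6 = 32030 mm².
Direct shear f_v = P/L_w = 63.6×10³/620 = 102.6 N/mm.
Moment M = P × e = 63.6×10³ × 100 = 6360000 N·mm; bending f_b = M/S = 198.5 N/mm.
f_max = √(f_v² + f_b²) = √(102.6² + 198.5²) = 223.5 N/mm.
φr_n = 0.75 × 0.6 × 430 × (0.707 × 4) = 547.2 N/mm → adequate.

f_max ≈ 223 N/mm; adequate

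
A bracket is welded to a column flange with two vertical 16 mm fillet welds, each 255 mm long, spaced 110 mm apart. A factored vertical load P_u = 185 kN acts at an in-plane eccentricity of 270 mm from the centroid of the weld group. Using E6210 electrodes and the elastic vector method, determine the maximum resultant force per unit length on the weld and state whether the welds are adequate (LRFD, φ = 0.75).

E62XX → F_EXX = 620 MPa.
Total weld length L_w = 510 mm. Treat welds as unit-width lines.
Polar moment about centroid: J = 2[d³/12 + d(b/2)²] = 2[255³/12 + 255×55²] = 4306000 mm³.
Direct shear f_v = P/L_w = 185×10³ / 510 = 362.7 N/mm (vertical).
Torsion M = P·e = 185×10³ × 270 = 49950000 N·mm.
Critical point at (x, y) = (55, 127.5) from centroid. f_tx = M·y/J = 1479 N/mm; f_ty = M·x/J = 638 N/mm.
Resultant f_max = √[f_tx² + (f_v + f_ty)²] = √[1479² + (362.7 + 638)²] = 1786 N/mm.
Capacity per unit length: φr_n = 0.75 × 0.6 × 620 × (0.707 × 16) = 3156 N/mm.
1786 ≤ 3156 → adequate.

f_max ≈ 1790 N/mm; adequate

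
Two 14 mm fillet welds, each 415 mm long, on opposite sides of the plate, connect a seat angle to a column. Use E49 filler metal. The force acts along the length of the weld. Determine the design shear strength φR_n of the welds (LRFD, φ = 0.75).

φR_n ≈ 1810 kN

E49XX → F_EXX = 490 MPa.
Effective throat t_e = 0.707 × 14 = 9.898 mm.
Total length L = 830 mm; A_we = 9.898 × 830 = 8215 mm².
F_nw = 0.6 F_EXX = 0.6 × 490 = 294 MPa.
φR_n = 0.75 × 294 × 8215 × 10⁻³ = 1811 kN.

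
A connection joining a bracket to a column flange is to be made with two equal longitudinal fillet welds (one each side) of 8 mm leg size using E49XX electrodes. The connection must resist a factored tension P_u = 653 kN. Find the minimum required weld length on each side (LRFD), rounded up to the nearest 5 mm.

L = 265 mm on each side

E49XX → F_EXX = 490 MPa.
Throat t_e = 0.707 × 8 = 5.656 mm.
φr_n = 0.75 × 0.6 × 490 × 5.656 × 10⁻³ = 1.247 kN/mm.
L_req = P_u / φr_n = 653 / 1.247 = 523.6 mm total.
Per side: 523.6 / 2 = 261.8 mm.
Round up → use L = 265 mm on each side.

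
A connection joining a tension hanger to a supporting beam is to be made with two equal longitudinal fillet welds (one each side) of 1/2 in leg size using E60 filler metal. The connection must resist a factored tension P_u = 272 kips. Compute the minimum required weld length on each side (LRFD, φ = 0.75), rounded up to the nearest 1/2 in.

L = 14.5 in on each side

E60XX → F_EXX = 60 ksi.
Throat t_e = 0.707 × 0.5 = 0.3535 in.
φr_n = 0.75 × 0.6 × 60 × 0.3535 = 9.544 kips/in.
L_req = P_u / φr_n = 272 / 9.544 = 28.5 in total.
Per side: 28.5 / 2 = 14.25 in.
Round up → use L = 14.5 in on each side.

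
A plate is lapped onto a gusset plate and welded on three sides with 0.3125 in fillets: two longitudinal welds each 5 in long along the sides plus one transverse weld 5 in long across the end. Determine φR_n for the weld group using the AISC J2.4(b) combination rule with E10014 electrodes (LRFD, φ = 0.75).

E100XX → F_EXX = 100 ksi.
t_e = 0.707 × 0.3125 = 0.2209 in.
R_nwl = 0.6 × 100 × 0.2209 × 10 = 132.6 kip (longitudinal, 2 welds).
R_nwt = 0.6 × 100 × 0.2209 × 5 = 66.28 kip (transverse, base value).
(i) R_nwl + R_nwt = 198.8 kip; (ii) 0.85 R_nwl + 1.5 R_nwt = 212.1 kip.
R_n = max = 212.1 kip [governs: (ii)]; φR_n = 159.1 kip.

φR_n ≈ 159 kip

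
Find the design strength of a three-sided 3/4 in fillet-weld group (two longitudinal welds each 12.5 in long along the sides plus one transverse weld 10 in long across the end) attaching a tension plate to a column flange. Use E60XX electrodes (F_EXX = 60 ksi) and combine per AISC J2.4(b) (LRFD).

φR_n ≈ 519 kips

t_e = 0.707 × 0.75 = 0.5302 in.
R_nwl = 0.6 × 60 × 0.5302 × 25 = 477.2 kips (longitudinal, 2 welds).
R_nwt = 0.6 × 60 × 0.5302 × 10 = 190.9 kips (transverse, base value).
(i) R_nwl + R_nwt = 668.1 kips; (ii) 0.85 R_nwl + 1.5 R_nwt = 692 kips.
R_n = max = 692 kips [governs: (ii)]; φR_n = 519 kips.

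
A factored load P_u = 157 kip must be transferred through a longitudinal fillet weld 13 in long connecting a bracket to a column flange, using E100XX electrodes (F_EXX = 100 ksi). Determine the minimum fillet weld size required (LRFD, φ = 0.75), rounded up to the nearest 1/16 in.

Total weld length L = 13 in.
Required throat t_e = P_u / (φ × 0.6 F_EXX × L) = 157 / (0.75 × 0.6 × 100 × 13) = 0.2684 in.
Required leg w = t_e / 0.707 = 0.3796 in → use 7/16 in.

w = 7/16 in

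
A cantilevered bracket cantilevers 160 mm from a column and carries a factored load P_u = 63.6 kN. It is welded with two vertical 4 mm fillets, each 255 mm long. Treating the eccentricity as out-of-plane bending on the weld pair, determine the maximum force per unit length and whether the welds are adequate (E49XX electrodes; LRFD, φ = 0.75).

f_max ≈ 486 N/mm; adequate

E49XX → F_EXX = 490 MPa.
L_w = 2 × 255 = 510 mm; section modulus (unit throat) S = 2 × L²/6 = 21680 mm².
Direct shear f_v = P/L_w = 63.6×10³/510 = 124.7 N/mm.
Moment M = P × e = 63.6×10³ × 160 = 10176000 N·mm; bending f_b = M/S = 469.5 N/mm.
f_max = √(f_v² + f_b²) = √(124.7² + 469.5²) = 485.8 N/mm.
φr_n = 0.75 × 0.6 × 490 × (0.707 × 4) = 623.6 N/mm → adequate.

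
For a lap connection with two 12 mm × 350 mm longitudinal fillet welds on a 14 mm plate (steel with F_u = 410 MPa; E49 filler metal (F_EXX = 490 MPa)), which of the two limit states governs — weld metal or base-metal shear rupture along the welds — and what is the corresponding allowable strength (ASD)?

t_e = 0.707 × 12 = 8.484 mm; L = 700 mm.
Weld metal: R_n/Ω = (1/2.0) × 0.6 × 490 × 8.484 × 700 × 10⁻³ = 873 kN.
Base metal (shear rupture): R_n/Ω = (1/2.0) × 0.6 × 410 × 14 × 700 × 10⁻³ = 1205 kN.
Governing: weld metal.

R_n/Ω ≈ 873 kN (weld metal governs)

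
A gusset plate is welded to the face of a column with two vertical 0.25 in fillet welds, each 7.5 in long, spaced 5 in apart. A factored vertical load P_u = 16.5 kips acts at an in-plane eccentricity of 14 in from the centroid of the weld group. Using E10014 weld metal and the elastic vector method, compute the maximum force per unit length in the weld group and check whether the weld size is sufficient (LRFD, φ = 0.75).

E100XX → F_EXX = 100 ksi.
Total weld length L_w = 15 in. Treat welds as unit-width lines.
Polar moment about centroid: J = 2[d³/12 + d(b/2)²] = 2[7.5³/12 + 7.5×2.5²] = 164.1 in³.
Direct shear f_v = P/L_w = 16.5 / 15 = 1.1 kip/in (vertical).
Torsion M = P·e = 16.5 × 14 = 231 kip·in.
Critical point at (x, y) = (2.5, 3.75) from centroid. f_tx = M·y/J = 5.28 kip/in; f_ty = M·x/J = 3.52 kip/in.
Resultant f_max = √[f_tx² + (f_v + f_ty)²] = √[5.28² + (1.1 + 3.52)²] = 7.016 kip/in.
Capacity per unit length: φr_n = 0.75 × 0.6 × 100 × (0.707 × 0.25) = 7.954 kip/in.
7.016 ≤ 7.954 → adequate.

f_max ≈ 7.02 kip/in; adequate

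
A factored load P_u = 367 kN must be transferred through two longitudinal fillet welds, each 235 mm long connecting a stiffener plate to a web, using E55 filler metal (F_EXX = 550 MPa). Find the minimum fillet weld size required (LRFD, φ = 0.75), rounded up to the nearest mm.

Total weld length L = 470 mm.
Required throat t_e = P_u / (φ × 0.6 F_EXX × L) = 367 / (0.75 × 0.6 × 550 × 470 × 10⁻³) = 3.155 mm.
Required leg w = t_e / 0.707 = 4.462 mm → use 5 mm.

w = 5 mm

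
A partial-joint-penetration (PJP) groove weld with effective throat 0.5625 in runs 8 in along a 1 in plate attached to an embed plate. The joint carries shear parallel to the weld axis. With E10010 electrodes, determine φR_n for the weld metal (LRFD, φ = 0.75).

E100XX → F_EXX = 100 ksi.
Effective throat (given) t_e = 0.5625 in.
A_we = 0.5625 × 8 = 4.5 in².
F_nw = 0.6 F_EXX = 60 ksi.
φR_n = 0.75 × 60 × 4.5 = 202.5 kip.

φR_n ≈ 202 kip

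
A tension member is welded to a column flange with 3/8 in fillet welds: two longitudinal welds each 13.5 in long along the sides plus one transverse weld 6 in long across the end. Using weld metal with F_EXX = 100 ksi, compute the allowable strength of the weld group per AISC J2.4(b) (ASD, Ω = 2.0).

R_n/Ω ≈ 262 kips

t_e = 0.707 × 0.375 = 0.2651 in.
R_nwl = 0.6 × 100 × 0.2651 × 27 = 429.5 kips (longitudinal, 2 welds).
R_nwt = 0.6 × 100 × 0.2651 × 6 = 95.45 kips (transverse, base value).
(i) R_nwl + R_nwt = 524.9 kips; (ii) 0.85 R_nwl + 1.5 R_nwt = 508.2 kips.
R_n = max = 524.9 kips [governs: (i)]; R_n/Ω = 262.5 kips.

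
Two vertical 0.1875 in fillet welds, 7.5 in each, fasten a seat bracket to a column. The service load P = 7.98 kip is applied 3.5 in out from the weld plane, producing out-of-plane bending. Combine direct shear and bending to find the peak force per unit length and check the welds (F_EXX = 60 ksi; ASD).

f_max ≈ 1.58 kip/in; adequate

L_w = 2 × 7.5 = 15 in; section modulus (unit throat) S = 2 × L²/6 = 18.75 in².
Direct shear f_v = P/L_w = 7.98/15 = 0.532 kip/in.
Moment M = P × e = 7.98 × 3.5 = 27.93 kip·in; bending f_b = M/S = 1.49 kip/in.
f_max = √(f_v² + f_b²) = √(0.532² + 1.49²) = 1.582 kip/in.
r_n/Ω = (1/2.0) × 0.6 × 60 × (0.707 × 0.1875) = 2.386 kip/in → adequate.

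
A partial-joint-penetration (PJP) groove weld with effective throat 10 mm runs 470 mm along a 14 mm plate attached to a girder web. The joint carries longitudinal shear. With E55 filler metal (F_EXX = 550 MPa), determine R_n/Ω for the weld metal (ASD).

Effective throat (given) t_e = 10 mm.
A_we = 10 × 470 = 4700 mm².
F_nw = 0.6 F_EXX = 330 MPa.
R_n/Ω = (330 × 4700) / 2.0 × 10⁻³ = 775.5 kN.

R_n/Ω ≈ 776 kN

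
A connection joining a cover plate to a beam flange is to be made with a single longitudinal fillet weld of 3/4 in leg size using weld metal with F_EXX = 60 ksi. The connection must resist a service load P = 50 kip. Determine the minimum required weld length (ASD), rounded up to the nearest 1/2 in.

Throat t_e = 0.707 × 0.75 = 0.5302 in.
r_n/Ω = (0.6 × 60 × 0.5302) / 2.0 = 9.544 kip/in.
L_req = P / (r_n/Ω) = 50 / 9.544 = 5.239 in total.
Round up → use L = 5.5 in.

L = 5.5 in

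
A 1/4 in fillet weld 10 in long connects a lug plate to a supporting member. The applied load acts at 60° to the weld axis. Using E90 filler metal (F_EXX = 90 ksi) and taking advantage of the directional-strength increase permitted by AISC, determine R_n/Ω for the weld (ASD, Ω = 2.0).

R_n/Ω ≈ 67 kips

t_e = 0.707 × 0.25 = 0.1767 in; A_we = 0.1767 × 10 = 1.767 in².
Directional factor: 1.0 + 0.5 sin^1.5(60°) = 1.403.
F_nw = 0.6 × 90 × 1.403 = 75.76 ksi.
R_n/Ω = (75.76 × 1.767) / 2.0 = 66.95 kips.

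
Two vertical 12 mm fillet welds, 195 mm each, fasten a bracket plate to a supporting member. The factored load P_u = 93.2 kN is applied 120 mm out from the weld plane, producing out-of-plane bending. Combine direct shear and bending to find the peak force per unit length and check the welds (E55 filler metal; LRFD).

f_max ≈ 914 N/mm; adequate

E55XX → F_EXX = 550 MPa.
L_w = 2 × 195 = 390 mm; section modulus (unit throat) S = 2 × L²/6 = 12680 mm².
Direct shear f_v = P/L_w = 93.2×10³/390 = 239 N/mm.
Moment M = P × e = 93.2×10³ × 120 = 11184000 N·mm; bending f_b = M/S = 882.4 N/mm.
f_max = √(f_v² + f_b²) = √(239² + 882.4²) = 914.2 N/mm.
φr_n = 0.75 × 0.6 × 550 × (0.707 × 12) = 2100 N/mm → adequate.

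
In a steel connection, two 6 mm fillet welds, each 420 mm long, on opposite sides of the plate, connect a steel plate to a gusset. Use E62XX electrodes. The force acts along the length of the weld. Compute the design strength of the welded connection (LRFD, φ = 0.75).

φR_n ≈ 994 kN

E62XX → F_EXX = 620 MPa.
Effective throat t_e = 0.707 × 6 = 4.242 mm.
Total length L = 840 mm; A_we = 4.242 × 840 = 3563 mm².
F_nw = 0.6 F_EXX = 0.6 × 620 = 372 MPa.
φR_n = 0.75 × 372 × 3563 × 10⁻³ = 994.2 kN.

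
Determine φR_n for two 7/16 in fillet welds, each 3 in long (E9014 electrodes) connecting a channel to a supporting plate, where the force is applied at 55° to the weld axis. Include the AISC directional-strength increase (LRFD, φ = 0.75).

φR_n ≈ 103 kips

E90XX → F_EXX = 90 ksi.
t_e = 0.707 × 0.4375 = 0.3093 in; A_we = 0.3093 × 6 = 1.856 in².
Directional factor: 1.0 + 0.5 sin^1.5(55°) = 1.371.
F_nw = 0.6 × 90 × 1.371 = 74.02 ksi.
φR_n = 0.75 × 74.02 × 1.856 = 103 kips.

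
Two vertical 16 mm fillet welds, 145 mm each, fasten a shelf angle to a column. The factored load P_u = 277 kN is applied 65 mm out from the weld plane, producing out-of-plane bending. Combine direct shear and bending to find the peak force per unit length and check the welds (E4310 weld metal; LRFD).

E43XX → F_EXX = 430 MPa.
L_w = 2 × 145 = 290 mm; section modulus (unit throat) S = 2 × L²/6 = 7008 mm².
Direct shear f_v = P/L_w = 277×10³/290 = 955.2 N/mm.
Moment M = P × e = 277×10³ × 65 = 18005000 N·mm; bending f_b = M/S = 2569 N/mm.
f_max = √(f_v² + f_b²) = √(955.2² + 2569²) = 2741 N/mm.
φr_n = 0.75 × 0.6 × 430 × (0.707 × 16) = 2189 N/mm → NOT adequate.

f_max ≈ 2740 N/mm; NOT adequate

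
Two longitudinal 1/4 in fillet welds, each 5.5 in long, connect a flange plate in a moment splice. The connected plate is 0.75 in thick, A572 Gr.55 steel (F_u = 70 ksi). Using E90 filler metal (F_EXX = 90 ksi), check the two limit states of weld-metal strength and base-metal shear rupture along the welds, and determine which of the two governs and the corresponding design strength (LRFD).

t_e = 0.707 × 0.25 = 0.1767 in; L = 11 in.
Weld metal: φR_n = 0.75 × 0.6 × 90 × 0.1767 × 11 = 78.74 kip.
Base metal (shear rupture): φR_n = 0.75 × 0.6 × 70 × 0.75 × 11 = 259.9 kip.
Governing: weld metal.

φR_n ≈ 78.7 kip (weld metal governs)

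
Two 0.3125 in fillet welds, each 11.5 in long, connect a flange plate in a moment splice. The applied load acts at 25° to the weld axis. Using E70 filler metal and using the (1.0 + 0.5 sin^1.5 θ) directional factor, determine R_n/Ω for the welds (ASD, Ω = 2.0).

R_n/Ω ≈ 121 kips

E70XX → F_EXX = 70 ksi.
t_e = 0.707 × 0.3125 = 0.2209 in; A_we = 0.2209 × 23 = 5.082 in².
Directional factor: 1.0 + 0.5 sin^1.5(25°) = 1.137.
F_nw = 0.6 × 70 × 1.137 = 47.77 ksi.
R_n/Ω = (47.77 × 5.082) / 2.0 = 121.4 kips.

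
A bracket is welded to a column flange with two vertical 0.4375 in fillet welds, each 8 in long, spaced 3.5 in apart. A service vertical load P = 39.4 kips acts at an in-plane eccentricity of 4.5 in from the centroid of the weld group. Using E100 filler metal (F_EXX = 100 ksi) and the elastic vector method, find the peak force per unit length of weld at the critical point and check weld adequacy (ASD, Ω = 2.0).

f_max ≈ 7.12 kip/in; adequate

Total weld length L_w = 16 in. Treat welds as unit-width lines.
Polar moment about centroid: J = 2[d³/12 + d(b/2)²] = 2[8³/12 + 8×1.75²] = 134.3 in³.
Direct shear f_v = P/L_w = 39.4 / 16 = 2.462 kip/in (vertical).
Torsion M = P·e = 39.4 × 4.5 = 177.3 kip·in.
Critical point at (x, y) = (1.75, 4) from centroid. f_tx = M·y/J = 5.279 kip/in; f_ty = M·x/J = 2.31 kip/in.
Resultant f_max = √[f_tx² + (f_v + f_ty)²] = √[5.279² + (2.462 + 2.31)²] = 7.117 kip/in.
Capacity per unit length: r_n/Ω = (1/2.0) × 0.6 × 100 × (0.707 × 0.4375) = 9.279 kip/in.
7.117 ≤ 9.279 → adequate.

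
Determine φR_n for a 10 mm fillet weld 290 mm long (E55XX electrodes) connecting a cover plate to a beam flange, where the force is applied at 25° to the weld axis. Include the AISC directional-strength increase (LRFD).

E55XX → F_EXX = 550 MPa.
t_e = 0.707 × 10 = 7.07 mm; A_we = 7.07 × 290 = 2050 mm².
Directional factor: 1.0 + 0.5 sin^1.5(25°) = 1.137.
F_nw = 0.6 × 550 × 1.137 = 375.3 MPa.
φR_n = 0.75 × 375.3 × 2050 × 10⁻³ = 577.2 kN.

φR_n ≈ 577 kN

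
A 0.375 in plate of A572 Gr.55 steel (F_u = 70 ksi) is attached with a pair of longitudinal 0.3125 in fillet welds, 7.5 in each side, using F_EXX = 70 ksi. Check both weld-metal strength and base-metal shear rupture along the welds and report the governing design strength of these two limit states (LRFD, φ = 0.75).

φR_n ≈ 104 kips (weld metal governs)

t_e = 0.707 × 0.3125 = 0.2209 in; L = 15 in.
Weld metal: φR_n = 0.75 × 0.6 × 70 × 0.2209 × 15 = 104.4 kips.
Base metal (shear rupture): φR_n = 0.75 × 0.6 × 70 × 0.375 × 15 = 177.2 kips.
Governing: weld metal.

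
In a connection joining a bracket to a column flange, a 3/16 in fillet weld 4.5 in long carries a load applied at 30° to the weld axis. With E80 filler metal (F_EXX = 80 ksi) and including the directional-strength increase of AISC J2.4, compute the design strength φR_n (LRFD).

t_e = 0.707 × 0.1875 = 0.1326 in; A_we = 0.1326 × 4.5 = 0.5965 in².
Directional factor: 1.0 + 0.5 sin^1.5(30°) = 1.177.
F_nw = 0.6 × 80 × 1.177 = 56.49 ksi.
φR_n = 0.75 × 56.49 × 0.5965 = 25.27 kip.

φR_n ≈ 25.3 kip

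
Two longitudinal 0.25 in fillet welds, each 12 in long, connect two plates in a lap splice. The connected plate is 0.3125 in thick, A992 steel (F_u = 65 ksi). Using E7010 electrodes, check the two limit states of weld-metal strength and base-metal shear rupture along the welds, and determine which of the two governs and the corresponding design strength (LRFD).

φR_n ≈ 134 kips (weld metal governs)

E70XX → F_EXX = 70 ksi.
t_e = 0.707 × 0.25 = 0.1767 in; L = 24 in.
Weld metal: φR_n = 0.75 × 0.6 × 70 × 0.1767 × 24 = 133.6 kips.
Base metal (shear rupture): φR_n = 0.75 × 0.6 × 65 × 0.3125 × 24 = 219.4 kips.
Governing: weld metal.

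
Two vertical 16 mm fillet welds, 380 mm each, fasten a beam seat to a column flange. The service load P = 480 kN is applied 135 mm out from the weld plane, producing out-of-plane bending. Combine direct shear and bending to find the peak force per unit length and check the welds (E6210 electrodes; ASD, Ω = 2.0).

f_max ≈ 1490 N/mm; adequate

E62XX → F_EXX = 620 MPa.
L_w = 2 × 380 = 760 mm; section modulus (unit throat) S = 2 × L²/6 = 48130 mm².
Direct shear f_v = P/L_w = 480×10³/760 = 631.6 N/mm.
Moment M = P × e = 480×10³ × 135 = 64800000 N·mm; bending f_b = M/S = 1346 N/mm.
f_max = √(f_v² + f_b²) = √(631.6² + 1346²) = 1487 N/mm.
r_n/Ω = (1/2.0) × 0.6 × 620 × (0.707 × 16) = 2104 N/mm → adequate.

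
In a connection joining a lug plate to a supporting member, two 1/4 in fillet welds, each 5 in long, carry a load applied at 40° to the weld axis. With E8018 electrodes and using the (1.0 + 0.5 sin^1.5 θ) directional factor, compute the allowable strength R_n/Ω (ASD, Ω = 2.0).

E80XX → F_EXX = 80 ksi.
t_e = 0.707 × 0.25 = 0.1767 in; A_we = 0.1767 × 10 = 1.767 in².
Directional factor: 1.0 + 0.5 sin^1.5(40°) = 1.258.
F_nw = 0.6 × 80 × 1.258 = 60.37 ksi.
R_n/Ω = (60.37 × 1.767) / 2.0 = 53.35 kips.

R_n/Ω ≈ 53.4 kips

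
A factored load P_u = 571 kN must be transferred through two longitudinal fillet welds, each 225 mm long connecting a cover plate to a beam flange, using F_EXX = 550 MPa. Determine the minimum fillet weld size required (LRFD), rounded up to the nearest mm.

Total weld length L = 450 mm.
Required throat t_e = P_u / (φ × 0.6 F_EXX × L) = 571 / (0.75 × 0.6 × 550 × 450 × 10⁻³) = 5.127 mm.
Required leg w = t_e / 0.707 = 7.252 mm → use 8 mm.

w = 8 mm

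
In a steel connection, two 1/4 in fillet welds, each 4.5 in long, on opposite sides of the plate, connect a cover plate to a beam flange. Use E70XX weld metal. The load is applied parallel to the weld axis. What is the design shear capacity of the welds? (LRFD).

E70XX → F_EXX = 70 ksi.
Effective throat t_e = 0.707 × 0.25 = 0.1767 in.
Total length L = 9 in; A_we = 0.1767 × 9 = 1.591 in².
F_nw = 0.6 F_EXX = 0.6 × 70 = 42 ksi.
φR_n = 0.75 × 42 × 1.591 = 50.11 kip.

φR_n ≈ 50.1 kip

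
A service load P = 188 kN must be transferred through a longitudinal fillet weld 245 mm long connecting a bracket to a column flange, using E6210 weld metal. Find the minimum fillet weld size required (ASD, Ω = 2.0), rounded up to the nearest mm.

w = 6 mm

E62XX → F_EXX = 620 MPa.
Total weld length L = 245 mm.
Required throat t_e = P × Ω / (0.6 F_EXX × L) = 188 × 2.0 / (0.6 × 620 × 245 × 10⁻³) = 4.126 mm.
Required leg w = t_e / 0.707 = 5.835 mm → use 6 mm.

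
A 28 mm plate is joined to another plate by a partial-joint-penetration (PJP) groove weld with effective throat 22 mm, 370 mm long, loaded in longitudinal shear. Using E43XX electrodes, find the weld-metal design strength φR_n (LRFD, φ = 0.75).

E43XX → F_EXX = 430 MPa.
Effective throat (given) t_e = 22 mm.
A_we = 22 × 370 = 8140 mm².
F_nw = 0.6 F_EXX = 258 MPa.
φR_n = 0.75 × 258 × 8140 × 10⁻³ = 1575 kN.

φR_n ≈ 1580 kN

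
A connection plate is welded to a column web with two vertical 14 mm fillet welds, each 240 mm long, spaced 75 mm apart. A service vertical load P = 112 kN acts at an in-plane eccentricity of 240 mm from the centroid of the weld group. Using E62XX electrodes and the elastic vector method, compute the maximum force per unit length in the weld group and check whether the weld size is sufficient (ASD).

E62XX → F_EXX = 620 MPa.
Total weld length L_w = 480 mm. Treat welds as unit-width lines.
Polar moment about centroid: J = 2[d³/12 + d(b/2)²] = 2[240³/12 + 240×37.5²] = 2979000 mm³.
Direct shear f_v = P/L_w = 112×10³ / 480 = 233.3 N/mm (vertical).
Torsion M = P·e = 112×10³ × 240 = 26880000 N·mm.
Critical point at (x, y) = (37.5, 120) from centroid. f_tx = M·y/J = 1083 N/mm; f_ty = M·x/J = 338.4 N/mm.
Resultant f_max = √[f_tx² + (f_v + f_ty)²] = √[1083² + (233.3 + 338.4)²] = 1224 N/mm.
Capacity per unit length: r_n/Ω = (1/2.0) × 0.6 × 620 × (0.707 × 14) = 1841 N/mm.
1224 ≤ 1841 → adequate.

f_max ≈ 1220 N/mm; adequate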